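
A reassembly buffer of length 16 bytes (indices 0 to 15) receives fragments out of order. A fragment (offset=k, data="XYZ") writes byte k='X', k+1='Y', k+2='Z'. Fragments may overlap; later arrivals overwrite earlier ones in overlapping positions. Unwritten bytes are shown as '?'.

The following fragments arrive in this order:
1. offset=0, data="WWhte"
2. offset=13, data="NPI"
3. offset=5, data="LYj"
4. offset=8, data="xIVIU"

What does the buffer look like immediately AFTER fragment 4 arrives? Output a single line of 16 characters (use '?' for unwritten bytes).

Fragment 1: offset=0 data="WWhte" -> buffer=WWhte???????????
Fragment 2: offset=13 data="NPI" -> buffer=WWhte????????NPI
Fragment 3: offset=5 data="LYj" -> buffer=WWhteLYj?????NPI
Fragment 4: offset=8 data="xIVIU" -> buffer=WWhteLYjxIVIUNPI

Answer: WWhteLYjxIVIUNPI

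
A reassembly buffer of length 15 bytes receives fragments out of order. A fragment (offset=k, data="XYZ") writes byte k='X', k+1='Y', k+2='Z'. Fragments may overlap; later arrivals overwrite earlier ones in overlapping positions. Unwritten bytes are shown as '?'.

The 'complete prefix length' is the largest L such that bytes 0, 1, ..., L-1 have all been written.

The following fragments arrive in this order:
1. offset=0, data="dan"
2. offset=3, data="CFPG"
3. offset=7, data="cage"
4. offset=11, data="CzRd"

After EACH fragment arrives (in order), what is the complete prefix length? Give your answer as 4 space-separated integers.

Answer: 3 7 11 15

Derivation:
Fragment 1: offset=0 data="dan" -> buffer=dan???????????? -> prefix_len=3
Fragment 2: offset=3 data="CFPG" -> buffer=danCFPG???????? -> prefix_len=7
Fragment 3: offset=7 data="cage" -> buffer=danCFPGcage???? -> prefix_len=11
Fragment 4: offset=11 data="CzRd" -> buffer=danCFPGcageCzRd -> prefix_len=15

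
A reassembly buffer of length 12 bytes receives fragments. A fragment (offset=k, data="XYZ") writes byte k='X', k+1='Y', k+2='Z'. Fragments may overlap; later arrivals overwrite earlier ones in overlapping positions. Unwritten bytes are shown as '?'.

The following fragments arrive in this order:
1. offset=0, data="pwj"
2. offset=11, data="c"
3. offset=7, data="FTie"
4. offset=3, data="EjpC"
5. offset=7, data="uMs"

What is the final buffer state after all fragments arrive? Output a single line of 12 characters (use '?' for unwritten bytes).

Fragment 1: offset=0 data="pwj" -> buffer=pwj?????????
Fragment 2: offset=11 data="c" -> buffer=pwj????????c
Fragment 3: offset=7 data="FTie" -> buffer=pwj????FTiec
Fragment 4: offset=3 data="EjpC" -> buffer=pwjEjpCFTiec
Fragment 5: offset=7 data="uMs" -> buffer=pwjEjpCuMsec

Answer: pwjEjpCuMsec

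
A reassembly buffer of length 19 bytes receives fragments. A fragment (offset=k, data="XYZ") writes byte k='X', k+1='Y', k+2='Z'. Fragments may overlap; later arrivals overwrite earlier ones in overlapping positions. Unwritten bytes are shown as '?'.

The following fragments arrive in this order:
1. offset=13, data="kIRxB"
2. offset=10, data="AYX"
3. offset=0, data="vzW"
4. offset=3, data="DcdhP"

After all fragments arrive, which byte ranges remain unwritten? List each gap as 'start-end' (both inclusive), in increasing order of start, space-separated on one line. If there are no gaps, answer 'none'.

Answer: 8-9 18-18

Derivation:
Fragment 1: offset=13 len=5
Fragment 2: offset=10 len=3
Fragment 3: offset=0 len=3
Fragment 4: offset=3 len=5
Gaps: 8-9 18-18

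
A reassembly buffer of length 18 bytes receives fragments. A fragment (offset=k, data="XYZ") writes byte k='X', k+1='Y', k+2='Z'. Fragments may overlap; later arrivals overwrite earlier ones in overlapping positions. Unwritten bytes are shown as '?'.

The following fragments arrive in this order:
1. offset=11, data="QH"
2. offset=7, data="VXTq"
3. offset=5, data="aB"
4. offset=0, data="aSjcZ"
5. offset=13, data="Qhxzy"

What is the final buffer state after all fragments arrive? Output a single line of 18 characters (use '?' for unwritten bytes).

Answer: aSjcZaBVXTqQHQhxzy

Derivation:
Fragment 1: offset=11 data="QH" -> buffer=???????????QH?????
Fragment 2: offset=7 data="VXTq" -> buffer=???????VXTqQH?????
Fragment 3: offset=5 data="aB" -> buffer=?????aBVXTqQH?????
Fragment 4: offset=0 data="aSjcZ" -> buffer=aSjcZaBVXTqQH?????
Fragment 5: offset=13 data="Qhxzy" -> buffer=aSjcZaBVXTqQHQhxzy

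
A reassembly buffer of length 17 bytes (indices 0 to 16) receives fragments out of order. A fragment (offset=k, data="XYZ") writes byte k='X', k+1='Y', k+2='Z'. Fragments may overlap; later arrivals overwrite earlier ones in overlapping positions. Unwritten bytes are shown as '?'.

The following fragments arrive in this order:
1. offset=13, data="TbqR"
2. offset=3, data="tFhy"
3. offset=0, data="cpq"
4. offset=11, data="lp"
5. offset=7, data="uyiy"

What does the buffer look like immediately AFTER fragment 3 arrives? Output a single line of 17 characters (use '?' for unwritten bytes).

Answer: cpqtFhy??????TbqR

Derivation:
Fragment 1: offset=13 data="TbqR" -> buffer=?????????????TbqR
Fragment 2: offset=3 data="tFhy" -> buffer=???tFhy??????TbqR
Fragment 3: offset=0 data="cpq" -> buffer=cpqtFhy??????TbqR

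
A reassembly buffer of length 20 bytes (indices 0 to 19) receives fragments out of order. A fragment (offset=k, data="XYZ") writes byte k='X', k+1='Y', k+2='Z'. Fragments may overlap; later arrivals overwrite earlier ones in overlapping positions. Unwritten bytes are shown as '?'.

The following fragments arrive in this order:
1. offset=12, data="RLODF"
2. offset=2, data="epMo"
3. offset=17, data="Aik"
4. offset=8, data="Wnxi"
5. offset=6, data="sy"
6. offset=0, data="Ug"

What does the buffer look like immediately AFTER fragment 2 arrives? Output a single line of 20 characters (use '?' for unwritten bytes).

Answer: ??epMo??????RLODF???

Derivation:
Fragment 1: offset=12 data="RLODF" -> buffer=????????????RLODF???
Fragment 2: offset=2 data="epMo" -> buffer=??epMo??????RLODF???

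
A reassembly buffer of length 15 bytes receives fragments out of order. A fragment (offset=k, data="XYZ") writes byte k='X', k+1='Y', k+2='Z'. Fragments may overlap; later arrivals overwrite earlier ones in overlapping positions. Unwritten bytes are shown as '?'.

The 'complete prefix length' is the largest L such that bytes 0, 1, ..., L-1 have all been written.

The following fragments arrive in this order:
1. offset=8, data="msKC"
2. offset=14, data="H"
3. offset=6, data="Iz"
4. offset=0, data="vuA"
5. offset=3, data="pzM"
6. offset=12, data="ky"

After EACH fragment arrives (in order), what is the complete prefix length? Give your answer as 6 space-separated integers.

Answer: 0 0 0 3 12 15

Derivation:
Fragment 1: offset=8 data="msKC" -> buffer=????????msKC??? -> prefix_len=0
Fragment 2: offset=14 data="H" -> buffer=????????msKC??H -> prefix_len=0
Fragment 3: offset=6 data="Iz" -> buffer=??????IzmsKC??H -> prefix_len=0
Fragment 4: offset=0 data="vuA" -> buffer=vuA???IzmsKC??H -> prefix_len=3
Fragment 5: offset=3 data="pzM" -> buffer=vuApzMIzmsKC??H -> prefix_len=12
Fragment 6: offset=12 data="ky" -> buffer=vuApzMIzmsKCkyH -> prefix_len=15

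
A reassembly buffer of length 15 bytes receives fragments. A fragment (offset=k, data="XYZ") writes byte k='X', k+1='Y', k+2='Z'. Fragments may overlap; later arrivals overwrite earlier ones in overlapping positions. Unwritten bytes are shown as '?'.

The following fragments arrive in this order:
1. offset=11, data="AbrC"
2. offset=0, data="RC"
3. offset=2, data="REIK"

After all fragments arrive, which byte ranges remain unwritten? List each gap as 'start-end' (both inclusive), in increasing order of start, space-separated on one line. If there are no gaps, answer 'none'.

Fragment 1: offset=11 len=4
Fragment 2: offset=0 len=2
Fragment 3: offset=2 len=4
Gaps: 6-10

Answer: 6-10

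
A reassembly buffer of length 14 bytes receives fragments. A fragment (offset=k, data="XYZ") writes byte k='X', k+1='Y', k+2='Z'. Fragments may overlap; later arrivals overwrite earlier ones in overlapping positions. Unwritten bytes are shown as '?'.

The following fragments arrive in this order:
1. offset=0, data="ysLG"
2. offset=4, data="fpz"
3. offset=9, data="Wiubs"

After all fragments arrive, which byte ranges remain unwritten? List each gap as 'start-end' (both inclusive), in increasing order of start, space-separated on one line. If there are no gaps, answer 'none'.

Fragment 1: offset=0 len=4
Fragment 2: offset=4 len=3
Fragment 3: offset=9 len=5
Gaps: 7-8

Answer: 7-8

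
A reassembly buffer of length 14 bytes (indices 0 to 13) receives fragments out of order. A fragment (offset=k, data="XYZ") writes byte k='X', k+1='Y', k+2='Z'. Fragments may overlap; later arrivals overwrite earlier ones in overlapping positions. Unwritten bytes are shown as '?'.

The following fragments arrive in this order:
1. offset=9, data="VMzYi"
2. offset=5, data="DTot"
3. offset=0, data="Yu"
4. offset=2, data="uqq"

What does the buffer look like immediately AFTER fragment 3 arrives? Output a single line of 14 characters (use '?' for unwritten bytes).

Fragment 1: offset=9 data="VMzYi" -> buffer=?????????VMzYi
Fragment 2: offset=5 data="DTot" -> buffer=?????DTotVMzYi
Fragment 3: offset=0 data="Yu" -> buffer=Yu???DTotVMzYi

Answer: Yu???DTotVMzYi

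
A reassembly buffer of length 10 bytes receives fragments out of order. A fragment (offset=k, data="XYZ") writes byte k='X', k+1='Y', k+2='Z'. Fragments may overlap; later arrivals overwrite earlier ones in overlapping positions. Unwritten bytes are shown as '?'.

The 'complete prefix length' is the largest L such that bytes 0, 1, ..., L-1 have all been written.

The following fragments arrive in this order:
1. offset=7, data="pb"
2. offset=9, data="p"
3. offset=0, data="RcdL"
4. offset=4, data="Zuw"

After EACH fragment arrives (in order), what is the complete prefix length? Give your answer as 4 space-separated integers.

Fragment 1: offset=7 data="pb" -> buffer=???????pb? -> prefix_len=0
Fragment 2: offset=9 data="p" -> buffer=???????pbp -> prefix_len=0
Fragment 3: offset=0 data="RcdL" -> buffer=RcdL???pbp -> prefix_len=4
Fragment 4: offset=4 data="Zuw" -> buffer=RcdLZuwpbp -> prefix_len=10

Answer: 0 0 4 10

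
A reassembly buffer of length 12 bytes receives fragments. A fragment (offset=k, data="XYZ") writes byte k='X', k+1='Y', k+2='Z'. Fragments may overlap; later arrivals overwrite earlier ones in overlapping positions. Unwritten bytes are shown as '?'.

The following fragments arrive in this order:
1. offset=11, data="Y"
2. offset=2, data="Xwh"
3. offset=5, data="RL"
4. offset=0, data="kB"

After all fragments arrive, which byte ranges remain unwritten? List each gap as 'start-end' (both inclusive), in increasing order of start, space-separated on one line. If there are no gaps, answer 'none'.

Fragment 1: offset=11 len=1
Fragment 2: offset=2 len=3
Fragment 3: offset=5 len=2
Fragment 4: offset=0 len=2
Gaps: 7-10

Answer: 7-10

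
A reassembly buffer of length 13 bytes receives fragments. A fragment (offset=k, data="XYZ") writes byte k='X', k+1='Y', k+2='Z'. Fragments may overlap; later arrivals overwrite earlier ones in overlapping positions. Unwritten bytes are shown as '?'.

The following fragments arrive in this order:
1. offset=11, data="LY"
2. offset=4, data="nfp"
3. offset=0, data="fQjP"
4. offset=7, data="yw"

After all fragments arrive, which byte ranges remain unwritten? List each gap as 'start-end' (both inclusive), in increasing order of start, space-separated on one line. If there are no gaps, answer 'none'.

Answer: 9-10

Derivation:
Fragment 1: offset=11 len=2
Fragment 2: offset=4 len=3
Fragment 3: offset=0 len=4
Fragment 4: offset=7 len=2
Gaps: 9-10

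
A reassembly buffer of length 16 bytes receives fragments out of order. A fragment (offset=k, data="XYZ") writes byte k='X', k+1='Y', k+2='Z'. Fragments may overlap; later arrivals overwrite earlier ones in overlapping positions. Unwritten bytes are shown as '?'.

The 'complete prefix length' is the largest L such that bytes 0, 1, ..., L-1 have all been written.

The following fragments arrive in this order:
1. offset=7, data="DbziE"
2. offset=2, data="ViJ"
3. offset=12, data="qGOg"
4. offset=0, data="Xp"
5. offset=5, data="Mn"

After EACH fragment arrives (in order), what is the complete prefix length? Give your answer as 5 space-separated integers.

Answer: 0 0 0 5 16

Derivation:
Fragment 1: offset=7 data="DbziE" -> buffer=???????DbziE???? -> prefix_len=0
Fragment 2: offset=2 data="ViJ" -> buffer=??ViJ??DbziE???? -> prefix_len=0
Fragment 3: offset=12 data="qGOg" -> buffer=??ViJ??DbziEqGOg -> prefix_len=0
Fragment 4: offset=0 data="Xp" -> buffer=XpViJ??DbziEqGOg -> prefix_len=5
Fragment 5: offset=5 data="Mn" -> buffer=XpViJMnDbziEqGOg -> prefix_len=16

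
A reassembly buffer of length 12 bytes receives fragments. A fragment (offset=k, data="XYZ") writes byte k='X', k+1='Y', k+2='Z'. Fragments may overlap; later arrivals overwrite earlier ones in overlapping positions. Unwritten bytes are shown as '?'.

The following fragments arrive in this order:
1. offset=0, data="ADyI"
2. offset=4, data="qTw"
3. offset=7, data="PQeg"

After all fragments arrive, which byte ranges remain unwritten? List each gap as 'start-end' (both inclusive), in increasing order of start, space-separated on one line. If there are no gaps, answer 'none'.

Fragment 1: offset=0 len=4
Fragment 2: offset=4 len=3
Fragment 3: offset=7 len=4
Gaps: 11-11

Answer: 11-11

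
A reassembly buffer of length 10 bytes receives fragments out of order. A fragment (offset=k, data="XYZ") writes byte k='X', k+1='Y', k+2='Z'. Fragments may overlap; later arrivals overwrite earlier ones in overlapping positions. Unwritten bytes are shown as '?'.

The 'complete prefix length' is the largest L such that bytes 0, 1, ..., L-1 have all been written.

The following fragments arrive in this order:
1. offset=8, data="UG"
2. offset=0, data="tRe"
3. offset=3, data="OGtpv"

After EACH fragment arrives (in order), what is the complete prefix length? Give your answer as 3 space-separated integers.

Fragment 1: offset=8 data="UG" -> buffer=????????UG -> prefix_len=0
Fragment 2: offset=0 data="tRe" -> buffer=tRe?????UG -> prefix_len=3
Fragment 3: offset=3 data="OGtpv" -> buffer=tReOGtpvUG -> prefix_len=10

Answer: 0 3 10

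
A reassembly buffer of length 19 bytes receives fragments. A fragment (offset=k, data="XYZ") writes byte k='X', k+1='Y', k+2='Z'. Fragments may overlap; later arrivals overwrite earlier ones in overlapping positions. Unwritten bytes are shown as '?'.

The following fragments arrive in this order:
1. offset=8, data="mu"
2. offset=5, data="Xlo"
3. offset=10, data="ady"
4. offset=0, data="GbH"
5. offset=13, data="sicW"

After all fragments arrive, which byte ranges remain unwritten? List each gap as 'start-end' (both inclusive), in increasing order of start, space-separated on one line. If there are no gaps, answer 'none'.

Answer: 3-4 17-18

Derivation:
Fragment 1: offset=8 len=2
Fragment 2: offset=5 len=3
Fragment 3: offset=10 len=3
Fragment 4: offset=0 len=3
Fragment 5: offset=13 len=4
Gaps: 3-4 17-18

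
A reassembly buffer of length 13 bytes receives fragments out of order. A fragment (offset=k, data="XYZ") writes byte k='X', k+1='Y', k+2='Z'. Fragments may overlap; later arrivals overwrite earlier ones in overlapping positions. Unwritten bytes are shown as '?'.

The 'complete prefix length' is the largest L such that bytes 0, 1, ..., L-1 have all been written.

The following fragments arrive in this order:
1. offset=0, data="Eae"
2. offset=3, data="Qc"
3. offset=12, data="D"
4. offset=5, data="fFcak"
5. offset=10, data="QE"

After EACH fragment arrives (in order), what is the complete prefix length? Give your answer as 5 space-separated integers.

Fragment 1: offset=0 data="Eae" -> buffer=Eae?????????? -> prefix_len=3
Fragment 2: offset=3 data="Qc" -> buffer=EaeQc???????? -> prefix_len=5
Fragment 3: offset=12 data="D" -> buffer=EaeQc???????D -> prefix_len=5
Fragment 4: offset=5 data="fFcak" -> buffer=EaeQcfFcak??D -> prefix_len=10
Fragment 5: offset=10 data="QE" -> buffer=EaeQcfFcakQED -> prefix_len=13

Answer: 3 5 5 10 13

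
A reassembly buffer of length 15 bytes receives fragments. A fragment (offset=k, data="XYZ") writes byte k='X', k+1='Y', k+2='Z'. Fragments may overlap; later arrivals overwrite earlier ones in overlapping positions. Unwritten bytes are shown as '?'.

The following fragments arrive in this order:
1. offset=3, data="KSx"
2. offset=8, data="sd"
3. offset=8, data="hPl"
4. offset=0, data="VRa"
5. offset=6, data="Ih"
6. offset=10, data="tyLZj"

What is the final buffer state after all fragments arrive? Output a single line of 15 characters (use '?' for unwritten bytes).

Answer: VRaKSxIhhPtyLZj

Derivation:
Fragment 1: offset=3 data="KSx" -> buffer=???KSx?????????
Fragment 2: offset=8 data="sd" -> buffer=???KSx??sd?????
Fragment 3: offset=8 data="hPl" -> buffer=???KSx??hPl????
Fragment 4: offset=0 data="VRa" -> buffer=VRaKSx??hPl????
Fragment 5: offset=6 data="Ih" -> buffer=VRaKSxIhhPl????
Fragment 6: offset=10 data="tyLZj" -> buffer=VRaKSxIhhPtyLZj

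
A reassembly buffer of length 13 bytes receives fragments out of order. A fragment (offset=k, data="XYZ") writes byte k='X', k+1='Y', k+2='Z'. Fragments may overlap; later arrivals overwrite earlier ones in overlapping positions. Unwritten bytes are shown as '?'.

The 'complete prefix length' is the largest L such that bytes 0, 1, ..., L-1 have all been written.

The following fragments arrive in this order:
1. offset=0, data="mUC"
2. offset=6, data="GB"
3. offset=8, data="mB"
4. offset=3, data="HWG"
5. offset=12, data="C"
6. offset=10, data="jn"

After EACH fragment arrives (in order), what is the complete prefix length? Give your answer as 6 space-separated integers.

Answer: 3 3 3 10 10 13

Derivation:
Fragment 1: offset=0 data="mUC" -> buffer=mUC?????????? -> prefix_len=3
Fragment 2: offset=6 data="GB" -> buffer=mUC???GB????? -> prefix_len=3
Fragment 3: offset=8 data="mB" -> buffer=mUC???GBmB??? -> prefix_len=3
Fragment 4: offset=3 data="HWG" -> buffer=mUCHWGGBmB??? -> prefix_len=10
Fragment 5: offset=12 data="C" -> buffer=mUCHWGGBmB??C -> prefix_len=10
Fragment 6: offset=10 data="jn" -> buffer=mUCHWGGBmBjnC -> prefix_len=13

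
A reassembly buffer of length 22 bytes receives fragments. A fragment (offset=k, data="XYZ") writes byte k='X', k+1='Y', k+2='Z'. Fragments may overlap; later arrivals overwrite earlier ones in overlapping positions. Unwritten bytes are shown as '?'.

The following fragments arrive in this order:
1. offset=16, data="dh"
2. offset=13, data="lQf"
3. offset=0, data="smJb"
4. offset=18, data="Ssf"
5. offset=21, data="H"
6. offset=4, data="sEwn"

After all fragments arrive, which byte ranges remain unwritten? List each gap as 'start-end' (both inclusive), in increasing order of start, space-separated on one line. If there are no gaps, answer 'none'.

Answer: 8-12

Derivation:
Fragment 1: offset=16 len=2
Fragment 2: offset=13 len=3
Fragment 3: offset=0 len=4
Fragment 4: offset=18 len=3
Fragment 5: offset=21 len=1
Fragment 6: offset=4 len=4
Gaps: 8-12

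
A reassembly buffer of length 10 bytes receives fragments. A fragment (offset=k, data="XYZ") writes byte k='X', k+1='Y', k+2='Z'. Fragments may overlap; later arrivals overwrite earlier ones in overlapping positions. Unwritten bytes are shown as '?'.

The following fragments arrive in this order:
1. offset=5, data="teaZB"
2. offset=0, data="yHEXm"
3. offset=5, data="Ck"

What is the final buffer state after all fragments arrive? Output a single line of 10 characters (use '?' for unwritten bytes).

Fragment 1: offset=5 data="teaZB" -> buffer=?????teaZB
Fragment 2: offset=0 data="yHEXm" -> buffer=yHEXmteaZB
Fragment 3: offset=5 data="Ck" -> buffer=yHEXmCkaZB

Answer: yHEXmCkaZB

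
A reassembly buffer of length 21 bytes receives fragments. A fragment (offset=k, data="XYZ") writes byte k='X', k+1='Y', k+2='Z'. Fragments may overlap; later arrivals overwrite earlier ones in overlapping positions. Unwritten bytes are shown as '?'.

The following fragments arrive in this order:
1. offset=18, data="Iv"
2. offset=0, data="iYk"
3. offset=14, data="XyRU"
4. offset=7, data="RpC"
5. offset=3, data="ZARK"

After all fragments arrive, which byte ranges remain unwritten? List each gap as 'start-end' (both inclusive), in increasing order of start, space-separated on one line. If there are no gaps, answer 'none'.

Answer: 10-13 20-20

Derivation:
Fragment 1: offset=18 len=2
Fragment 2: offset=0 len=3
Fragment 3: offset=14 len=4
Fragment 4: offset=7 len=3
Fragment 5: offset=3 len=4
Gaps: 10-13 20-20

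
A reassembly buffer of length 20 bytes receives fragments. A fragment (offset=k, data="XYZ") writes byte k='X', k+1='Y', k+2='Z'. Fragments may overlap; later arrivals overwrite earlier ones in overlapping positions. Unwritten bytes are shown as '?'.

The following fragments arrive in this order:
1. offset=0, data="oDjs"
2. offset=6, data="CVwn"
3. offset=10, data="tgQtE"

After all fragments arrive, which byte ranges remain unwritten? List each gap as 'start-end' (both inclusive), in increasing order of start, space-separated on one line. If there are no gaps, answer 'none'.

Fragment 1: offset=0 len=4
Fragment 2: offset=6 len=4
Fragment 3: offset=10 len=5
Gaps: 4-5 15-19

Answer: 4-5 15-19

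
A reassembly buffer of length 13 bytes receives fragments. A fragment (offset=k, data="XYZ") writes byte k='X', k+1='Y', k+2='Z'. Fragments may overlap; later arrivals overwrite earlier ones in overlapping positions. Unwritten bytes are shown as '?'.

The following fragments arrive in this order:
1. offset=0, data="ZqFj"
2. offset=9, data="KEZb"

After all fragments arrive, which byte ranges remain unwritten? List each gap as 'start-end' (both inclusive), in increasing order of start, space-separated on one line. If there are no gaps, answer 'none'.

Answer: 4-8

Derivation:
Fragment 1: offset=0 len=4
Fragment 2: offset=9 len=4
Gaps: 4-8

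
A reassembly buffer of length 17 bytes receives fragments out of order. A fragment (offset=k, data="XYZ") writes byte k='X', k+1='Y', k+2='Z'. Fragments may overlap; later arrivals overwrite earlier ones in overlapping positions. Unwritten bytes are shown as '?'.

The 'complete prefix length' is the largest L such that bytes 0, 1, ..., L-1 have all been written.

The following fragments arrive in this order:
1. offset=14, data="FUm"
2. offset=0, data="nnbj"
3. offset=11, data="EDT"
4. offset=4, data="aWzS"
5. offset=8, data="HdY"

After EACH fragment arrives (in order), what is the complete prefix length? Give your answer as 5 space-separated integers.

Answer: 0 4 4 8 17

Derivation:
Fragment 1: offset=14 data="FUm" -> buffer=??????????????FUm -> prefix_len=0
Fragment 2: offset=0 data="nnbj" -> buffer=nnbj??????????FUm -> prefix_len=4
Fragment 3: offset=11 data="EDT" -> buffer=nnbj???????EDTFUm -> prefix_len=4
Fragment 4: offset=4 data="aWzS" -> buffer=nnbjaWzS???EDTFUm -> prefix_len=8
Fragment 5: offset=8 data="HdY" -> buffer=nnbjaWzSHdYEDTFUm -> prefix_len=17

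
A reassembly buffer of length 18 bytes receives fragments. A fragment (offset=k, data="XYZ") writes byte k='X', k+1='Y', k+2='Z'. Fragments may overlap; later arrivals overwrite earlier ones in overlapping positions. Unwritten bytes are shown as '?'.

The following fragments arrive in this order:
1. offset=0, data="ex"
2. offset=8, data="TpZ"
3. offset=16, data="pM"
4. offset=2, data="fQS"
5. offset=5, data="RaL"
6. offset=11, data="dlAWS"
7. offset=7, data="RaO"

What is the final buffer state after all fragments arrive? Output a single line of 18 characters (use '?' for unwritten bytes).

Answer: exfQSRaRaOZdlAWSpM

Derivation:
Fragment 1: offset=0 data="ex" -> buffer=ex????????????????
Fragment 2: offset=8 data="TpZ" -> buffer=ex??????TpZ???????
Fragment 3: offset=16 data="pM" -> buffer=ex??????TpZ?????pM
Fragment 4: offset=2 data="fQS" -> buffer=exfQS???TpZ?????pM
Fragment 5: offset=5 data="RaL" -> buffer=exfQSRaLTpZ?????pM
Fragment 6: offset=11 data="dlAWS" -> buffer=exfQSRaLTpZdlAWSpM
Fragment 7: offset=7 data="RaO" -> buffer=exfQSRaRaOZdlAWSpM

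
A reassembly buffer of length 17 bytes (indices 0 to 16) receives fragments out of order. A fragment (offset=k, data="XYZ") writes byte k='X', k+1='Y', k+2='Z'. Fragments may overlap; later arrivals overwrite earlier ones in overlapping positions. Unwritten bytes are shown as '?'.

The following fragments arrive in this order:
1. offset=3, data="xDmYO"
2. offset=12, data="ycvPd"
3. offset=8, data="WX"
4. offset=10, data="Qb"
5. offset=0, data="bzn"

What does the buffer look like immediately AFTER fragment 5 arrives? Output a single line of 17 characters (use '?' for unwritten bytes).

Answer: bznxDmYOWXQbycvPd

Derivation:
Fragment 1: offset=3 data="xDmYO" -> buffer=???xDmYO?????????
Fragment 2: offset=12 data="ycvPd" -> buffer=???xDmYO????ycvPd
Fragment 3: offset=8 data="WX" -> buffer=???xDmYOWX??ycvPd
Fragment 4: offset=10 data="Qb" -> buffer=???xDmYOWXQbycvPd
Fragment 5: offset=0 data="bzn" -> buffer=bznxDmYOWXQbycvPd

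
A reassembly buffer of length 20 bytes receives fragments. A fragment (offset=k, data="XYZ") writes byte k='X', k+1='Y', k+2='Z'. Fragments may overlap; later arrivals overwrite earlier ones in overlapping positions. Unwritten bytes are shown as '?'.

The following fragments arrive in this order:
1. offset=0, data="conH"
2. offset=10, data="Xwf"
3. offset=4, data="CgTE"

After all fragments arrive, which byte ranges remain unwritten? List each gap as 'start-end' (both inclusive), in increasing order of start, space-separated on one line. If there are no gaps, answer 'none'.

Answer: 8-9 13-19

Derivation:
Fragment 1: offset=0 len=4
Fragment 2: offset=10 len=3
Fragment 3: offset=4 len=4
Gaps: 8-9 13-19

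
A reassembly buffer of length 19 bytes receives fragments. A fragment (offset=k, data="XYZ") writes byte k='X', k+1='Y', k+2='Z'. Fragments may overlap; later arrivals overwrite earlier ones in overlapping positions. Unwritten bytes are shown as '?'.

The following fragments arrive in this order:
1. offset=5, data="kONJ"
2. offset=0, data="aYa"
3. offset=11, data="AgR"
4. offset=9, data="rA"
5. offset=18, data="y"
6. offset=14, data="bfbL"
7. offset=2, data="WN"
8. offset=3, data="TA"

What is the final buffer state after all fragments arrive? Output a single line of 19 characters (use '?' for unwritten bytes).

Fragment 1: offset=5 data="kONJ" -> buffer=?????kONJ??????????
Fragment 2: offset=0 data="aYa" -> buffer=aYa??kONJ??????????
Fragment 3: offset=11 data="AgR" -> buffer=aYa??kONJ??AgR?????
Fragment 4: offset=9 data="rA" -> buffer=aYa??kONJrAAgR?????
Fragment 5: offset=18 data="y" -> buffer=aYa??kONJrAAgR????y
Fragment 6: offset=14 data="bfbL" -> buffer=aYa??kONJrAAgRbfbLy
Fragment 7: offset=2 data="WN" -> buffer=aYWN?kONJrAAgRbfbLy
Fragment 8: offset=3 data="TA" -> buffer=aYWTAkONJrAAgRbfbLy

Answer: aYWTAkONJrAAgRbfbLy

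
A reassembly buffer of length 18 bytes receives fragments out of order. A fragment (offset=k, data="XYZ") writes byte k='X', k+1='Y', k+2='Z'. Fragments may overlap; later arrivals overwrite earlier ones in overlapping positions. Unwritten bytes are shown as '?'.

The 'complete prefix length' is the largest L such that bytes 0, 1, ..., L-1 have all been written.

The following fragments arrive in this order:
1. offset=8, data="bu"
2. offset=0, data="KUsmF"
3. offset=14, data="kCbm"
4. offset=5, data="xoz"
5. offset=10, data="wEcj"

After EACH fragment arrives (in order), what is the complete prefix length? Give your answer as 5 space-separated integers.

Fragment 1: offset=8 data="bu" -> buffer=????????bu???????? -> prefix_len=0
Fragment 2: offset=0 data="KUsmF" -> buffer=KUsmF???bu???????? -> prefix_len=5
Fragment 3: offset=14 data="kCbm" -> buffer=KUsmF???bu????kCbm -> prefix_len=5
Fragment 4: offset=5 data="xoz" -> buffer=KUsmFxozbu????kCbm -> prefix_len=10
Fragment 5: offset=10 data="wEcj" -> buffer=KUsmFxozbuwEcjkCbm -> prefix_len=18

Answer: 0 5 5 10 18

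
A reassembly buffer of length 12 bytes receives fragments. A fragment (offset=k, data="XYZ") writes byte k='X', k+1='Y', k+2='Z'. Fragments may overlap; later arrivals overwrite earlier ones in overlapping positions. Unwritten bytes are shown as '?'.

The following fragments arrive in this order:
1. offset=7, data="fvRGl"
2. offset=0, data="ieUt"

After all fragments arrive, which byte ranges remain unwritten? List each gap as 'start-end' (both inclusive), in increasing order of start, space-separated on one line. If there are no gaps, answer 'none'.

Answer: 4-6

Derivation:
Fragment 1: offset=7 len=5
Fragment 2: offset=0 len=4
Gaps: 4-6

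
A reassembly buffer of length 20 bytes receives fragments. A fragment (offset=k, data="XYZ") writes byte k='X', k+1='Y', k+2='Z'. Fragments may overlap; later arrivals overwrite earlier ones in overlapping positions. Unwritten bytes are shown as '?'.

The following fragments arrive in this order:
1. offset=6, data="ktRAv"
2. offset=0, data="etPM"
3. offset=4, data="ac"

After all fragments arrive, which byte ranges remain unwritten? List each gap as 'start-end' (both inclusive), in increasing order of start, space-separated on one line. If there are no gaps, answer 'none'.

Fragment 1: offset=6 len=5
Fragment 2: offset=0 len=4
Fragment 3: offset=4 len=2
Gaps: 11-19

Answer: 11-19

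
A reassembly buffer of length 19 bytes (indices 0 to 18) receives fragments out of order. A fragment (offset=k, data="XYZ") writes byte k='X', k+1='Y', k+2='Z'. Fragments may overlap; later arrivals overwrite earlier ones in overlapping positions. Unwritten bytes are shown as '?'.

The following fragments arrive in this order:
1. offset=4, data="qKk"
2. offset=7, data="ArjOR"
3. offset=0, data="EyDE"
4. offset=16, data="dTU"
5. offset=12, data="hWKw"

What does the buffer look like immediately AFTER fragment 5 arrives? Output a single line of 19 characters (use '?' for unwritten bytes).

Answer: EyDEqKkArjORhWKwdTU

Derivation:
Fragment 1: offset=4 data="qKk" -> buffer=????qKk????????????
Fragment 2: offset=7 data="ArjOR" -> buffer=????qKkArjOR???????
Fragment 3: offset=0 data="EyDE" -> buffer=EyDEqKkArjOR???????
Fragment 4: offset=16 data="dTU" -> buffer=EyDEqKkArjOR????dTU
Fragment 5: offset=12 data="hWKw" -> buffer=EyDEqKkArjORhWKwdTU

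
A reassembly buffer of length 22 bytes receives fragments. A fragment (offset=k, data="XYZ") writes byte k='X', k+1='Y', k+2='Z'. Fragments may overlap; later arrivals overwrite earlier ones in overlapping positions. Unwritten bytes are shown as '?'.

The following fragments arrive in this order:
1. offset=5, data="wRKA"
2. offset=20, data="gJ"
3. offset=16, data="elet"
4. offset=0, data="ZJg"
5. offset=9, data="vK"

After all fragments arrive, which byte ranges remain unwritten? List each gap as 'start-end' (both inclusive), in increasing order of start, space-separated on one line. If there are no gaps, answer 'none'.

Fragment 1: offset=5 len=4
Fragment 2: offset=20 len=2
Fragment 3: offset=16 len=4
Fragment 4: offset=0 len=3
Fragment 5: offset=9 len=2
Gaps: 3-4 11-15

Answer: 3-4 11-15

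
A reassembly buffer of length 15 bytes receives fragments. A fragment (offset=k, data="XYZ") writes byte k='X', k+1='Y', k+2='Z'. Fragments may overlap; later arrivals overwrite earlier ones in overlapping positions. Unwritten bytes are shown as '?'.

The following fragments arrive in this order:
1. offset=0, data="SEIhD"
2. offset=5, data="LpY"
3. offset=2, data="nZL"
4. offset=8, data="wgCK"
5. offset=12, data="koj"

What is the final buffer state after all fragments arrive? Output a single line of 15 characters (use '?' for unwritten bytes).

Fragment 1: offset=0 data="SEIhD" -> buffer=SEIhD??????????
Fragment 2: offset=5 data="LpY" -> buffer=SEIhDLpY???????
Fragment 3: offset=2 data="nZL" -> buffer=SEnZLLpY???????
Fragment 4: offset=8 data="wgCK" -> buffer=SEnZLLpYwgCK???
Fragment 5: offset=12 data="koj" -> buffer=SEnZLLpYwgCKkoj

Answer: SEnZLLpYwgCKkoj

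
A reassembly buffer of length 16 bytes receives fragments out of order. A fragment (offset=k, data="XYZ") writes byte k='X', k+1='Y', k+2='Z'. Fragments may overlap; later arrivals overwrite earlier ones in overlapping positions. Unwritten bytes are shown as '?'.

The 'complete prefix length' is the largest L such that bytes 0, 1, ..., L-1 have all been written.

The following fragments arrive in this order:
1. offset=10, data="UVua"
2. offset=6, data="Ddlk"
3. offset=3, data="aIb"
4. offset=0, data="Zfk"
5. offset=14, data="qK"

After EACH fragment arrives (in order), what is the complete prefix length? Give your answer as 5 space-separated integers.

Answer: 0 0 0 14 16

Derivation:
Fragment 1: offset=10 data="UVua" -> buffer=??????????UVua?? -> prefix_len=0
Fragment 2: offset=6 data="Ddlk" -> buffer=??????DdlkUVua?? -> prefix_len=0
Fragment 3: offset=3 data="aIb" -> buffer=???aIbDdlkUVua?? -> prefix_len=0
Fragment 4: offset=0 data="Zfk" -> buffer=ZfkaIbDdlkUVua?? -> prefix_len=14
Fragment 5: offset=14 data="qK" -> buffer=ZfkaIbDdlkUVuaqK -> prefix_len=16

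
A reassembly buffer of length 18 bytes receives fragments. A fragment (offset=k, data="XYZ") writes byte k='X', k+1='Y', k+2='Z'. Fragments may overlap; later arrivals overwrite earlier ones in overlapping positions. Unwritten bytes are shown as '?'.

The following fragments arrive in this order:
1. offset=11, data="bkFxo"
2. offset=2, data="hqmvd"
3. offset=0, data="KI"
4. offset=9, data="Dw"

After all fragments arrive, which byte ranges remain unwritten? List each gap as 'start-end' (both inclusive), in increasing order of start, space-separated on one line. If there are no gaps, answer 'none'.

Answer: 7-8 16-17

Derivation:
Fragment 1: offset=11 len=5
Fragment 2: offset=2 len=5
Fragment 3: offset=0 len=2
Fragment 4: offset=9 len=2
Gaps: 7-8 16-17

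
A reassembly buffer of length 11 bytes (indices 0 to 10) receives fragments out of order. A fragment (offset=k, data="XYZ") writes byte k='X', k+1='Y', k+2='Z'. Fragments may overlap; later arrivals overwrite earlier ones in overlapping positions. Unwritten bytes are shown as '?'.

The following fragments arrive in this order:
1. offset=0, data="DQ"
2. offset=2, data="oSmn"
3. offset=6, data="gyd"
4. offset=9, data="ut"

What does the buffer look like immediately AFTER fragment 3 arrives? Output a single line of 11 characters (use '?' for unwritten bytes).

Fragment 1: offset=0 data="DQ" -> buffer=DQ?????????
Fragment 2: offset=2 data="oSmn" -> buffer=DQoSmn?????
Fragment 3: offset=6 data="gyd" -> buffer=DQoSmngyd??

Answer: DQoSmngyd??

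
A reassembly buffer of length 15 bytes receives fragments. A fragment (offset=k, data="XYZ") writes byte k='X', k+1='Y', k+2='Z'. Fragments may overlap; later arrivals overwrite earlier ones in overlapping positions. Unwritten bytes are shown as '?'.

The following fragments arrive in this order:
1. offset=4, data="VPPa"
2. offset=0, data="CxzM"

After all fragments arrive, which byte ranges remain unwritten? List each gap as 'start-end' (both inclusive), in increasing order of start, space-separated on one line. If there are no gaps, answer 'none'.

Answer: 8-14

Derivation:
Fragment 1: offset=4 len=4
Fragment 2: offset=0 len=4
Gaps: 8-14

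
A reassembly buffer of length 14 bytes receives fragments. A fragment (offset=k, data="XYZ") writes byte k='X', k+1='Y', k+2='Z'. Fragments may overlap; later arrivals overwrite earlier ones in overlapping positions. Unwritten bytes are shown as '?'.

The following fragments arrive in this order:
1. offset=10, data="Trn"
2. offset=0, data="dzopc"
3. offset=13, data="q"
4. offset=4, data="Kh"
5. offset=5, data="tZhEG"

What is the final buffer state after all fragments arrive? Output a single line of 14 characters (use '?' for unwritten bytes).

Fragment 1: offset=10 data="Trn" -> buffer=??????????Trn?
Fragment 2: offset=0 data="dzopc" -> buffer=dzopc?????Trn?
Fragment 3: offset=13 data="q" -> buffer=dzopc?????Trnq
Fragment 4: offset=4 data="Kh" -> buffer=dzopKh????Trnq
Fragment 5: offset=5 data="tZhEG" -> buffer=dzopKtZhEGTrnq

Answer: dzopKtZhEGTrnq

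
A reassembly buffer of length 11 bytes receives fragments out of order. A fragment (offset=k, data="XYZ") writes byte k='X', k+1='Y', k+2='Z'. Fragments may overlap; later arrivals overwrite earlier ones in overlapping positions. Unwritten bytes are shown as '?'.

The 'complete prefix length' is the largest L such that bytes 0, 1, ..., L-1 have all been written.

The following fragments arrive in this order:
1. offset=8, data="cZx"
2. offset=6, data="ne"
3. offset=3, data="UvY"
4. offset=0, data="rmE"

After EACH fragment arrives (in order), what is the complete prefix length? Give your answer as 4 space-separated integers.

Answer: 0 0 0 11

Derivation:
Fragment 1: offset=8 data="cZx" -> buffer=????????cZx -> prefix_len=0
Fragment 2: offset=6 data="ne" -> buffer=??????necZx -> prefix_len=0
Fragment 3: offset=3 data="UvY" -> buffer=???UvYnecZx -> prefix_len=0
Fragment 4: offset=0 data="rmE" -> buffer=rmEUvYnecZx -> prefix_len=11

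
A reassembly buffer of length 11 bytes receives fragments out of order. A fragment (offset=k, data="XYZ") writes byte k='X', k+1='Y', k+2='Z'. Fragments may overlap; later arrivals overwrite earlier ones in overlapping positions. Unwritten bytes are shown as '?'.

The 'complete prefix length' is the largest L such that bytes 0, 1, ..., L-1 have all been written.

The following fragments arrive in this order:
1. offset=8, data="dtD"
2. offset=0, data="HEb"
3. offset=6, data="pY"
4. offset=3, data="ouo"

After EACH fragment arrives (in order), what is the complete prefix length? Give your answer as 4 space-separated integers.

Fragment 1: offset=8 data="dtD" -> buffer=????????dtD -> prefix_len=0
Fragment 2: offset=0 data="HEb" -> buffer=HEb?????dtD -> prefix_len=3
Fragment 3: offset=6 data="pY" -> buffer=HEb???pYdtD -> prefix_len=3
Fragment 4: offset=3 data="ouo" -> buffer=HEbouopYdtD -> prefix_len=11

Answer: 0 3 3 11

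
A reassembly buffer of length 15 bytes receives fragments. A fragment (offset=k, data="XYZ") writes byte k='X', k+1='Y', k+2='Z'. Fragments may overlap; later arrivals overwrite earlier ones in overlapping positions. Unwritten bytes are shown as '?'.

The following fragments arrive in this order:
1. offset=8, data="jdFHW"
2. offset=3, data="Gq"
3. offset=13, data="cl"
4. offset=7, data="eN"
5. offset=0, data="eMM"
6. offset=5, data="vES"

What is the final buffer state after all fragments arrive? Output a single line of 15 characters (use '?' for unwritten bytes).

Fragment 1: offset=8 data="jdFHW" -> buffer=????????jdFHW??
Fragment 2: offset=3 data="Gq" -> buffer=???Gq???jdFHW??
Fragment 3: offset=13 data="cl" -> buffer=???Gq???jdFHWcl
Fragment 4: offset=7 data="eN" -> buffer=???Gq??eNdFHWcl
Fragment 5: offset=0 data="eMM" -> buffer=eMMGq??eNdFHWcl
Fragment 6: offset=5 data="vES" -> buffer=eMMGqvESNdFHWcl

Answer: eMMGqvESNdFHWcl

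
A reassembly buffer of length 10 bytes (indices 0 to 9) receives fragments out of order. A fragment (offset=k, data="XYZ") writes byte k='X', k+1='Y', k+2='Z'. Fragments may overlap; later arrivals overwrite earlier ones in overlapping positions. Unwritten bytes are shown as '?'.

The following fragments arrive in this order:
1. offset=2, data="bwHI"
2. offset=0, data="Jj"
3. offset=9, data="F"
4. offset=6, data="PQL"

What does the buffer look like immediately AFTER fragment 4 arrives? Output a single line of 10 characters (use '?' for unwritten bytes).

Fragment 1: offset=2 data="bwHI" -> buffer=??bwHI????
Fragment 2: offset=0 data="Jj" -> buffer=JjbwHI????
Fragment 3: offset=9 data="F" -> buffer=JjbwHI???F
Fragment 4: offset=6 data="PQL" -> buffer=JjbwHIPQLF

Answer: JjbwHIPQLF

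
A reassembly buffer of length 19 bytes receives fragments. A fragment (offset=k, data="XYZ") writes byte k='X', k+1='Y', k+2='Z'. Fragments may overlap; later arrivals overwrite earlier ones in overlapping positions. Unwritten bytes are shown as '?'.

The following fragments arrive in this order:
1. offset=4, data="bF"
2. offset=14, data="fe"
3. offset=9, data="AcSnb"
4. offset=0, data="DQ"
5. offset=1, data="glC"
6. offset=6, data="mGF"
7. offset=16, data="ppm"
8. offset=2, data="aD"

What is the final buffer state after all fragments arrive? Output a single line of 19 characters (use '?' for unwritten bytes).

Answer: DgaDbFmGFAcSnbfeppm

Derivation:
Fragment 1: offset=4 data="bF" -> buffer=????bF?????????????
Fragment 2: offset=14 data="fe" -> buffer=????bF????????fe???
Fragment 3: offset=9 data="AcSnb" -> buffer=????bF???AcSnbfe???
Fragment 4: offset=0 data="DQ" -> buffer=DQ??bF???AcSnbfe???
Fragment 5: offset=1 data="glC" -> buffer=DglCbF???AcSnbfe???
Fragment 6: offset=6 data="mGF" -> buffer=DglCbFmGFAcSnbfe???
Fragment 7: offset=16 data="ppm" -> buffer=DglCbFmGFAcSnbfeppm
Fragment 8: offset=2 data="aD" -> buffer=DgaDbFmGFAcSnbfeppm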